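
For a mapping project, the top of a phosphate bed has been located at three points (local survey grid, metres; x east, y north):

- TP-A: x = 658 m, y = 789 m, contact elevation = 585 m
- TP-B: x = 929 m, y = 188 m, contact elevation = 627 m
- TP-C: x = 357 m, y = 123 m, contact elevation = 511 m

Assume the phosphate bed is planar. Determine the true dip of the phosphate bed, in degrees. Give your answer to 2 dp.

Two edge vectors: TP-A→TP-B = (271, -601, 42), TP-A→TP-C = (-301, -666, -74).
Normal n = (TP-A→TP-B) × (TP-A→TP-C) = (72446, 7412, -361387).
So ∂z/∂x = −n_x/n_z = 0.20047 and ∂z/∂y = −n_y/n_z = 0.02051.
Gradient magnitude |∇z| = √(a² + b²) = √(0.04019 + 0.00042) = 0.20151.
True dip = arctan(0.20151) = 11.39°, dipping toward W (azimuth ≈ 264°).

11.39°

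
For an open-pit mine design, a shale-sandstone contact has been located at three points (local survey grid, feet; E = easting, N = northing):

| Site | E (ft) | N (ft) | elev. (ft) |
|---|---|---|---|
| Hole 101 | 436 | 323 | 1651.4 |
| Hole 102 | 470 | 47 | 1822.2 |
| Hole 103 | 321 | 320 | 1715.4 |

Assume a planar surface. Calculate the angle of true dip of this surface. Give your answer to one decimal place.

Two edge vectors: Hole 101→Hole 102 = (34, -276, 170.8), Hole 101→Hole 103 = (-115, -3, 64).
Normal n = (Hole 101→Hole 102) × (Hole 101→Hole 103) = (-17151.6, -21818, -31842).
So ∂z/∂E = −n_x/n_z = −0.53865 and ∂z/∂N = −n_y/n_z = −0.68520.
Gradient magnitude |∇z| = √(a² + b²) = √(0.29014 + 0.46949) = 0.87157.
True dip = arctan(0.87157) = 41.1°, dipping toward NE (azimuth ≈ 038°).

41.1°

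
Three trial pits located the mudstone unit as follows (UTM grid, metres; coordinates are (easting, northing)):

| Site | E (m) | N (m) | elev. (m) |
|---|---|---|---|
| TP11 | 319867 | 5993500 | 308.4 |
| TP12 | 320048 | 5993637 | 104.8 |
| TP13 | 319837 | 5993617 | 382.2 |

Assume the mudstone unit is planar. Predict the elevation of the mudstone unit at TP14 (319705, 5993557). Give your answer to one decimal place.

Let the plane be z = a·E + b·N + c.
TP12−TP11: 181a + 137b = −203.6;  TP13−TP11: −30a + 117b = 73.8.
Solving gives a = −1.341867363, b = 0.286700676.
Then c = 308.4 − a·319867 − b·5993500 = −1288813.02.
At (319705, 5993557): z = −429001.7 + 1718356.8 − 1288813.02 = 542.1 m.

542.1 m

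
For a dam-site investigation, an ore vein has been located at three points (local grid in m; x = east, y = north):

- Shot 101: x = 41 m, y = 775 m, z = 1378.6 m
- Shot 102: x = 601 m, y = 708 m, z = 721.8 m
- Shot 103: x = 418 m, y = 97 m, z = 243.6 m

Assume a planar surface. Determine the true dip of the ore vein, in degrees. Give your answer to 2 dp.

56.51°

Let the plane be z = a·x + b·y + c.
Shot 102−Shot 101: 560a − 67b = −656.8;  Shot 103−Shot 101: 377a − 678b = −1135.
Solving gives a = −1.04188, b = 1.09470.
Gradient magnitude |∇z| = √(a² + b²) = √(1.08552 + 1.19838) = 1.51126.
True dip = arctan(1.51126) = 56.51°, dipping toward SE (azimuth ≈ 136°).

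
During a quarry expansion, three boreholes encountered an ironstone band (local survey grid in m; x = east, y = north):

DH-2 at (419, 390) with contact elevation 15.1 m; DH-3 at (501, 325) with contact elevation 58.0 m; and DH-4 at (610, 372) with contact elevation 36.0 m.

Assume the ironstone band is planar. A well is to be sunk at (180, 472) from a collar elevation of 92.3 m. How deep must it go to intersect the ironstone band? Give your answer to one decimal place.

138.6 m

Let the plane be z = a·x + b·y + c.
DH-3−DH-2: 82a − 65b = 42.9;  DH-4−DH-2: 191a − 18b = 20.9.
Solving gives a = 0.05360, b = −0.59239.
Then c = 15.1 − a·419 − b·390 = 223.67.
At (180, 472): z_contact = 9.65 − 279.61 + 223.67 = -46.29 m.
Depth below ground = 92.3 − (-46.29) = 138.6 m.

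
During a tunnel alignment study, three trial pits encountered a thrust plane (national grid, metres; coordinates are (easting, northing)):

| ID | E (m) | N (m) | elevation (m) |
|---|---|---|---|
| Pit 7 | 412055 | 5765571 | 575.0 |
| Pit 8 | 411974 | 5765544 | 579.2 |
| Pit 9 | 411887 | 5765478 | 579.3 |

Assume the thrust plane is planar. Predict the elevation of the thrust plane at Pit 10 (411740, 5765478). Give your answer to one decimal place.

592.8 m

Let the plane be z = a·E + b·N + c.
Pit 8−Pit 7: −81a − 27b = 4.2;  Pit 9−Pit 7: −168a − 93b = 4.3.
Solving gives a = −0.091591592, b = 0.119219219.
Then c = 575 − a·412055 − b·5765571 = −649051.10.
At (411740, 5765478): z = −37711.9 + 687355.8 − 649051.10 = 592.8 m.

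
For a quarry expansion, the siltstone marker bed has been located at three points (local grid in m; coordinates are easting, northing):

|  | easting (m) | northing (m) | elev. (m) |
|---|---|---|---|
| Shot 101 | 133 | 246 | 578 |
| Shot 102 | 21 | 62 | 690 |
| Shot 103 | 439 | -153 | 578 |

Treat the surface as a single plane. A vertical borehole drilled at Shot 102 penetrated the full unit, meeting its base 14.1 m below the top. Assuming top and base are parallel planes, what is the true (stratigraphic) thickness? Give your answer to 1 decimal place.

Let the plane be z = a·easting + b·northing + c.
Shot 102−Shot 101: −112a − 184b = 112;  Shot 103−Shot 101: 306a − 399b = 0.
Solving gives a = −0.44249, b = −0.33935.
|∇z| = √(a²+b²) = 0.55764, so dip δ = arctan(0.55764) = 29.15°.
True thickness = vertical thickness × cos δ = 14.1 × cos 29.15° = 12.3 m.

12.3 m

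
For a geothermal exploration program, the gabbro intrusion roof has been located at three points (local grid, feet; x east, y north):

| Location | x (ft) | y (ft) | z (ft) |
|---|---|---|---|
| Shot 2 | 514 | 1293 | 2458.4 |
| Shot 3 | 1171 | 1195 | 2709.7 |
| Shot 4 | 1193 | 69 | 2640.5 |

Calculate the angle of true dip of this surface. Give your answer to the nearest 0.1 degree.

Two edge vectors: Shot 2→Shot 3 = (657, -98, 251.3), Shot 2→Shot 4 = (679, -1224, 182.1).
Normal n = (Shot 2→Shot 3) × (Shot 2→Shot 4) = (289745.4, 50993, -737626).
So ∂z/∂x = −n_x/n_z = 0.39281 and ∂z/∂y = −n_y/n_z = 0.06913.
Gradient magnitude |∇z| = √(a² + b²) = √(0.15430 + 0.00478) = 0.39884.
True dip = arctan(0.39884) = 21.7°, dipping toward W (azimuth ≈ 260°).

21.7°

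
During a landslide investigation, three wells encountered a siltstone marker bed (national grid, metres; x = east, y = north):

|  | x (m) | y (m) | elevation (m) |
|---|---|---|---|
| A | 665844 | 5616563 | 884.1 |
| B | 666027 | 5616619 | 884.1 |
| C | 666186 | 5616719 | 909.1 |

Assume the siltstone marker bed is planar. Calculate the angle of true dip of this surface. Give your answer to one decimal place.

Two edge vectors: A→B = (183, 56, 0), A→C = (342, 156, 25).
Normal n = (A→B) × (A→C) = (1400, -4575, 9396).
So ∂z/∂x = −n_x/n_z = −0.14900 and ∂z/∂y = −n_y/n_z = 0.48691.
Gradient magnitude |∇z| = √(a² + b²) = √(0.02220 + 0.23708) = 0.50920.
True dip = arctan(0.50920) = 27.0°, dipping toward SSE (azimuth ≈ 163°).

27.0°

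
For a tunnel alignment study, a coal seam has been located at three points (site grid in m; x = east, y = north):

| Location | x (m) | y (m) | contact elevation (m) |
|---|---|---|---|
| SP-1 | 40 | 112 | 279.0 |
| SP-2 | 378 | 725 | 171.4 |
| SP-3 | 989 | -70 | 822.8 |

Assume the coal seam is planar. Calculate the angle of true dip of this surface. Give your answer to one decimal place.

33.4°

Two edge vectors: SP-1→SP-2 = (338, 613, -107.6), SP-1→SP-3 = (949, -182, 543.8).
Normal n = (SP-1→SP-2) × (SP-1→SP-3) = (313766.2, -285916.8, -643253).
So ∂z/∂x = −n_x/n_z = 0.48778 and ∂z/∂y = −n_y/n_z = −0.44449.
Gradient magnitude |∇z| = √(a² + b²) = √(0.23793 + 0.19757) = 0.65992.
True dip = arctan(0.65992) = 33.4°, dipping toward NW (azimuth ≈ 312°).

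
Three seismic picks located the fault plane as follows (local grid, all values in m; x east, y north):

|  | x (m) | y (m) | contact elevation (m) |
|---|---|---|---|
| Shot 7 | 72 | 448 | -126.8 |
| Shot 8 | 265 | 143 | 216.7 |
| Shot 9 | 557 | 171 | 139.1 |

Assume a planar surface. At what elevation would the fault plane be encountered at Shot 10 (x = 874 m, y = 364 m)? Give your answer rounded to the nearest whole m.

-144 m

Let the plane be z = a·x + b·y + c.
Shot 8−Shot 7: 193a − 305b = 343.5;  Shot 9−Shot 7: 485a − 277b = 265.9.
Solving gives a = −0.14873, b = −1.22035.
Then c = -126.8 − a·72 − b·448 = 430.62.
At (874, 364): z = −130.0 − 444.2 + 430.62 = -143.6 m.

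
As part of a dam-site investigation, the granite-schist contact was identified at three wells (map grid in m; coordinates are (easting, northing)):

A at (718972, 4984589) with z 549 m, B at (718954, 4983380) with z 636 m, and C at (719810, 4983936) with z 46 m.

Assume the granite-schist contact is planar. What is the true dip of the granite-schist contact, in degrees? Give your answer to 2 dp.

Let the plane be z = a·E + b·N + c.
B−A: −18a − 1209b = 87;  C−A: 838a − 653b = −503.
Solving gives a = −0.64879, b = −0.06230.
Gradient magnitude |∇z| = √(a² + b²) = √(0.42092 + 0.00388) = 0.65177.
True dip = arctan(0.65177) = 33.10°, dipping toward E (azimuth ≈ 085°).

33.10°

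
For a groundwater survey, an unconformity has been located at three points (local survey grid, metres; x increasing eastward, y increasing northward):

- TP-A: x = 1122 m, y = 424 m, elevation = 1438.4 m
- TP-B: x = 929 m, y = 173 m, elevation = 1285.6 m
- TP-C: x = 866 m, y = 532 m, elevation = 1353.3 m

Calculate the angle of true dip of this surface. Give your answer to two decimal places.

27.42°

Two edge vectors: TP-A→TP-B = (-193, -251, -152.8), TP-A→TP-C = (-256, 108, -85.1).
Normal n = (TP-A→TP-B) × (TP-A→TP-C) = (37862.5, 22692.5, -85100).
So ∂z/∂x = −n_x/n_z = 0.44492 and ∂z/∂y = −n_y/n_z = 0.26666.
Gradient magnitude |∇z| = √(a² + b²) = √(0.19795 + 0.07111) = 0.51871.
True dip = arctan(0.51871) = 27.42°, dipping toward WSW (azimuth ≈ 239°).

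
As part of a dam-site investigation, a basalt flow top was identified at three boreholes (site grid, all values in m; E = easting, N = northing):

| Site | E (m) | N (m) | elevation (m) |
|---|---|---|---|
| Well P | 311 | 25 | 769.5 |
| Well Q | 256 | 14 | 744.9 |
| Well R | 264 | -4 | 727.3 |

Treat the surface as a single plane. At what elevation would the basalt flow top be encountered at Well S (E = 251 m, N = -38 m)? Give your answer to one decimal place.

687.6 m

Two edge vectors: Well P→Well Q = (-55, -11, -24.6), Well P→Well R = (-47, -29, -42.2).
Normal n = (Well P→Well Q) × (Well P→Well R) = (-249.2, -1164.8, 1078).
So ∂z/∂E = −n_x/n_z = 0.23117 and ∂z/∂N = −n_y/n_z = 1.08052.
Intercept c from Well P: 769.5 − 71.89 − 27.01 = 670.59.
At (251, -38): z = 58.0 − 41.1 + 670.59 = 687.6 m.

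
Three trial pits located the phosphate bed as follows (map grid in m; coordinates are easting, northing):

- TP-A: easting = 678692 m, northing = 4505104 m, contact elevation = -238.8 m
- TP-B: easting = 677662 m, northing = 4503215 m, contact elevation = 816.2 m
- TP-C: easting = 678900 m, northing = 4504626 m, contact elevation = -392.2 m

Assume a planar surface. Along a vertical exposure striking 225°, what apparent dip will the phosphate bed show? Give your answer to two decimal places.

Let the plane be z = a·easting + b·northing + c.
TP-B−TP-A: −1030a − 1889b = 1055;  TP-C−TP-A: 208a − 478b = −153.4.
Solving gives a = −0.89699, b = −0.06940.
Unit vector along 225° is (sin 225°, cos 225°) = (-0.7071, -0.7071).
Slope in that direction = a·(-0.7071) + b·(-0.7071) = 0.68334.
Apparent dip = arctan|0.68334| = 34.35° (true dip is 42.0°, so apparent ≤ true as expected).

34.35°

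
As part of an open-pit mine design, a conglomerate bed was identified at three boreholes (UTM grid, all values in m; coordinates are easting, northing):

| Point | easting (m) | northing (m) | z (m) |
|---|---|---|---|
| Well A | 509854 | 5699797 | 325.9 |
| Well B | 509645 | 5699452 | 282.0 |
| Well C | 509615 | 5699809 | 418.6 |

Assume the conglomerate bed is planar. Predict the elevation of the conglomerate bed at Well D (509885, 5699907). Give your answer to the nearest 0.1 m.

Two edge vectors: Well A→Well B = (-209, -345, -43.9), Well A→Well C = (-239, 12, 92.7).
Normal n = (Well A→Well B) × (Well A→Well C) = (-31454.7, 29866.4, -84963).
So ∂z/∂easting = −n_x/n_z = −0.370216447 and ∂z/∂northing = −n_y/n_z = 0.351522427.
Intercept c from Well A: 325.9 + 188756.34 − 2003606.48 = −1814524.24.
At (509885, 5699907): z = −188767.8 + 2003645.1 − 1814524.24 = 353.1 m.

353.1 m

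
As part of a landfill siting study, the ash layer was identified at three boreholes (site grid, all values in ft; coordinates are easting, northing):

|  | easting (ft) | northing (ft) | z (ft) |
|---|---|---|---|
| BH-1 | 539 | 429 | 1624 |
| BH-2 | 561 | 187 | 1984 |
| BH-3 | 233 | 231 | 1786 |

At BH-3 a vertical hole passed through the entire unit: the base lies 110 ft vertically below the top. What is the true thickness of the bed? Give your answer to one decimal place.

Let the plane be z = a·easting + b·northing + c.
BH-2−BH-1: 22a − 242b = 360;  BH-3−BH-1: −306a − 198b = 162.
Solving gives a = 0.40909, b = −1.45041.
|∇z| = √(a²+b²) = 1.50700, so dip δ = arctan(1.50700) = 56.43°.
True thickness = vertical thickness × cos δ = 110 × cos 56.43° = 60.8 ft.

60.8 ft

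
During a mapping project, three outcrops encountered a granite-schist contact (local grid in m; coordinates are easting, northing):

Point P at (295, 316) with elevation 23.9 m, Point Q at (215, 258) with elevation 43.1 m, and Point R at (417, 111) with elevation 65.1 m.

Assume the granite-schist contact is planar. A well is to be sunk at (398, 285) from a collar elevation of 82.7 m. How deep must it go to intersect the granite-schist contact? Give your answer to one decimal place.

Let the plane be z = a·easting + b·northing + c.
Point Q−Point P: −80a − 58b = 19.2;  Point R−Point P: 122a − 205b = 41.2.
Solving gives a = −0.06587, b = −0.24018.
Then c = 23.9 − a·295 − b·316 = 119.23.
At (398, 285): z_contact = −26.22 − 68.45 + 119.23 = 24.56 m.
Depth below ground = 82.7 − 24.56 = 58.1 m.

58.1 m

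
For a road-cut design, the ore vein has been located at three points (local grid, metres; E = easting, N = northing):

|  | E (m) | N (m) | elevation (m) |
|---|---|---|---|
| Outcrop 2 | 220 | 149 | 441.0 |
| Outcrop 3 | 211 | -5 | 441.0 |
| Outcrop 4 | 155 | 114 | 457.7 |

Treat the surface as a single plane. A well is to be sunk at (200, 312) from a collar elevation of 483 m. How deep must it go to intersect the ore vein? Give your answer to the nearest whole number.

34 m

Two edge vectors: Outcrop 2→Outcrop 3 = (-9, -154, 0), Outcrop 2→Outcrop 4 = (-65, -35, 16.7).
Normal n = (Outcrop 2→Outcrop 3) × (Outcrop 2→Outcrop 4) = (-2571.8, 150.3, -9695).
So ∂z/∂E = −n_x/n_z = −0.26527 and ∂z/∂N = −n_y/n_z = 0.01550.
Intercept c from Outcrop 2: 441 + 58.36 − 2.31 = 497.05.
At (200, 312): z_contact = −53.1 + 4.8 + 497.05 = 448.8 m.
Depth below ground = 483 − 448.8 = 34 m.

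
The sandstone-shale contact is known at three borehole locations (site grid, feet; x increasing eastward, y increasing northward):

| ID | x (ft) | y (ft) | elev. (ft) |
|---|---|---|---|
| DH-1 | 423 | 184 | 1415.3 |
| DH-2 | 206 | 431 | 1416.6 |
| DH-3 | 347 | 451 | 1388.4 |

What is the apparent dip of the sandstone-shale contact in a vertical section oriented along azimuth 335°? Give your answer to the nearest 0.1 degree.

Two edge vectors: DH-1→DH-2 = (-217, 247, 1.3), DH-1→DH-3 = (-76, 267, -26.9).
Normal n = (DH-1→DH-2) × (DH-1→DH-3) = (-6991.4, -5936.1, -39167).
So ∂z/∂x = −n_x/n_z = −0.17850 and ∂z/∂y = −n_y/n_z = −0.15156.
Unit vector along 335° is (sin 335°, cos 335°) = (-0.4226, 0.9063).
Slope in that direction = a·(-0.4226) + b·(0.9063) = −0.06192.
Apparent dip = arctan|0.06192| = 3.5° (true dip is 13.2°, so apparent ≤ true as expected).

3.5°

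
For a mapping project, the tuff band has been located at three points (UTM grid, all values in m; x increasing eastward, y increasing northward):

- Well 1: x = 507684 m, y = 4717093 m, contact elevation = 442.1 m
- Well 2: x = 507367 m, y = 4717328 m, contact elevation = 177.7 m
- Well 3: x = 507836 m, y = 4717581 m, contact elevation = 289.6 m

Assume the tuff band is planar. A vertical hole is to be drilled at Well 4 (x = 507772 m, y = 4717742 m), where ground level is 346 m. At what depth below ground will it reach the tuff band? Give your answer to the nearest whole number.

Two edge vectors: Well 1→Well 2 = (-317, 235, -264.4), Well 1→Well 3 = (152, 488, -152.5).
Normal n = (Well 1→Well 2) × (Well 1→Well 3) = (93189.7, -88531.3, -190416).
So ∂z/∂x = −n_x/n_z = 0.48940058 and ∂z/∂y = −n_y/n_z = −0.46493624.
Intercept c from Well 1: 442.1 − 248460.84 + 2193147.51 = 1945128.76.
At (507772, 4717742): z_contact = 248503.9 − 2193449.2 + 1945128.76 = 183.4 m.
Depth below ground = 346 − 183.4 = 163 m.

163 m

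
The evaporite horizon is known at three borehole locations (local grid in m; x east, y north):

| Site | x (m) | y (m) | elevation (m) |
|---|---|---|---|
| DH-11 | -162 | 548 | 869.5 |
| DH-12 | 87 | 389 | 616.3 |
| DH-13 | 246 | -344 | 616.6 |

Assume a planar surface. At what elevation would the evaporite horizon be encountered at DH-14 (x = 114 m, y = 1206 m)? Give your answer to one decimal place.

Two edge vectors: DH-11→DH-12 = (249, -159, -253.2), DH-11→DH-13 = (408, -892, -252.9).
Normal n = (DH-11→DH-12) × (DH-11→DH-13) = (-185643.3, -40333.5, -157236).
So ∂z/∂x = −n_x/n_z = −1.180667 and ∂z/∂y = −n_y/n_z = −0.256516.
Intercept c from DH-11: 869.5 − 191.27 + 140.57 = 818.80.
At (114, 1206): z = −134.6 − 309.4 + 818.80 = 374.8 m.

374.8 m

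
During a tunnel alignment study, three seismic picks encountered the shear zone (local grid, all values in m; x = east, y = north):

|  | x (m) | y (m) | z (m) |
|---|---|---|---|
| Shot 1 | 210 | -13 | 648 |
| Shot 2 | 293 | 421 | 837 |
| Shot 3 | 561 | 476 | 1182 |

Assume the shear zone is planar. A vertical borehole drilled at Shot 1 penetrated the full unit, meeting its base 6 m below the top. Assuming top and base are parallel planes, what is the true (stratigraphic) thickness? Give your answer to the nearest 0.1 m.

3.7 m

Two edge vectors: Shot 1→Shot 2 = (83, 434, 189), Shot 1→Shot 3 = (351, 489, 534).
Normal n = (Shot 1→Shot 2) × (Shot 1→Shot 3) = (139335, 22017, -111747).
So ∂z/∂x = −n_x/n_z = 1.24688 and ∂z/∂y = −n_y/n_z = 0.19703.
|∇z| = √(a²+b²) = 1.26235, so dip δ = arctan(1.26235) = 51.61°.
True thickness = vertical thickness × cos δ = 6 × cos 51.61° = 3.7 m.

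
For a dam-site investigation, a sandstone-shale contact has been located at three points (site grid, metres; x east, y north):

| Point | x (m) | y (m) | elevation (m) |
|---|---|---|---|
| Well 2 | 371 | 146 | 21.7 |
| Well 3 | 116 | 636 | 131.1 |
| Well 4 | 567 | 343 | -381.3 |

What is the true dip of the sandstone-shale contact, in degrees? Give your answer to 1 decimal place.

57.9°

Let the plane be z = a·x + b·y + c.
Well 3−Well 2: −255a + 490b = 109.4;  Well 4−Well 2: 196a + 197b = −403.
Solving gives a = −1.49733, b = −0.55596.
Gradient magnitude |∇z| = √(a² + b²) = √(2.24199 + 0.30909) = 1.59721.
True dip = arctan(1.59721) = 57.9°, dipping toward ENE (azimuth ≈ 070°).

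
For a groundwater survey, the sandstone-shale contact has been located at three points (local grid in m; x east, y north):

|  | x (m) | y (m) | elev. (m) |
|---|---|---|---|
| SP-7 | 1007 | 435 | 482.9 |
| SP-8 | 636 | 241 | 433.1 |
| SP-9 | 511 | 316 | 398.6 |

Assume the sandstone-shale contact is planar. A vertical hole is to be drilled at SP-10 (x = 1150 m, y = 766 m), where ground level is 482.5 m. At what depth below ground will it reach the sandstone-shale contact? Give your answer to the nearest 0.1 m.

Let the plane be z = a·x + b·y + c.
SP-8−SP-7: −371a − 194b = −49.8;  SP-9−SP-7: −496a − 119b = −84.3.
Solving gives a = 0.200250, b = −0.126251.
Then c = 482.9 − a·1007 − b·435 = 336.17.
At (1150, 766): z_contact = 230.29 − 96.71 + 336.17 = 469.75 m.
Depth below ground = 482.5 − 469.75 = 12.8 m.

12.8 m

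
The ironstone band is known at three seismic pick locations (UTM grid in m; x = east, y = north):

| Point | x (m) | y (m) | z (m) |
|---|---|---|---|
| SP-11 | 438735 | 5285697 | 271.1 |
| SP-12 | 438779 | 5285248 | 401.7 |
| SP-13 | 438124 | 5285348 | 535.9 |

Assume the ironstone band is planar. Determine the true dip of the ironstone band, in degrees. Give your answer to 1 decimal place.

Let the plane be z = a·x + b·y + c.
SP-12−SP-11: 44a − 449b = 130.6;  SP-13−SP-11: −611a − 349b = 264.8.
Solving gives a = −0.25308, b = −0.31567.
Gradient magnitude |∇z| = √(a² + b²) = √(0.06405 + 0.09965) = 0.40459.
True dip = arctan(0.40459) = 22.0°, dipping toward NE (azimuth ≈ 039°).

22.0°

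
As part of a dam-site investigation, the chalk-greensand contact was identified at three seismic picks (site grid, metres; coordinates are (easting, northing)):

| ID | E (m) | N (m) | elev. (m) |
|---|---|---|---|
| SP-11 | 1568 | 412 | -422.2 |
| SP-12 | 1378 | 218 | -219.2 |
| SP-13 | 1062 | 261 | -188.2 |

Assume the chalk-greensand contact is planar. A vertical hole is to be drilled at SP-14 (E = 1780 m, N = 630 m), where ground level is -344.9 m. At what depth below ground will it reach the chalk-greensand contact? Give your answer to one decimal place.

Let the plane be z = a·E + b·N + c.
SP-12−SP-11: −190a − 194b = 203;  SP-13−SP-11: −506a − 151b = 234.
Solving gives a = −0.212209, b = −0.838558.
Then c = -422.2 − a·1568 − b·412 = 256.03.
At (1780, 630): z_contact = −377.73 − 528.29 + 256.03 = -649.99 m.
Depth below ground = -344.9 − (-649.99) = 305.1 m.

305.1 m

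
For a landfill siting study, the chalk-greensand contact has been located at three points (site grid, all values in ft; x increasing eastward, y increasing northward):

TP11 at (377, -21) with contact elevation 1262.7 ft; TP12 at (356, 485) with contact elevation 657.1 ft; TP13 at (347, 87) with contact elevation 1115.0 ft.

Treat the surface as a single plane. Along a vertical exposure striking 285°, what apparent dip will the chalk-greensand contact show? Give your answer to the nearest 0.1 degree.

45.0°

Two edge vectors: TP11→TP12 = (-21, 506, -605.6), TP11→TP13 = (-30, 108, -147.7).
Normal n = (TP11→TP12) × (TP11→TP13) = (-9331.4, 15066.3, 12912).
So ∂z/∂x = −n_x/n_z = 0.72269 and ∂z/∂y = −n_y/n_z = −1.16684.
Unit vector along 285° is (sin 285°, cos 285°) = (-0.9659, 0.2588).
Slope in that direction = a·(-0.9659) + b·(0.2588) = −1.00007.
Apparent dip = arctan|1.00007| = 45.0° (true dip is 53.9°, so apparent ≤ true as expected).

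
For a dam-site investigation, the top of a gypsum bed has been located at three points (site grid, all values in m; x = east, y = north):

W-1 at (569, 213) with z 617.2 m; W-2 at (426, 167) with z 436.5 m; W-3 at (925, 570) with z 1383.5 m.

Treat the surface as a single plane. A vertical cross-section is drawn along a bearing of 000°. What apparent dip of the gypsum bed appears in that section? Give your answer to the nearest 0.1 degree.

52.5°

Let the plane be z = a·x + b·y + c.
W-2−W-1: −143a − 46b = −180.7;  W-3−W-1: 356a + 357b = 766.3.
Solving gives a = 0.84384, b = 1.30502.
Unit vector along 000° is (sin 0°, cos 0°) = (0.0000, 1.0000).
Slope in that direction = a·(0.0000) + b·(1.0000) = 1.30502.
Apparent dip = arctan|1.30502| = 52.5° (true dip is 57.2°, so apparent ≤ true as expected).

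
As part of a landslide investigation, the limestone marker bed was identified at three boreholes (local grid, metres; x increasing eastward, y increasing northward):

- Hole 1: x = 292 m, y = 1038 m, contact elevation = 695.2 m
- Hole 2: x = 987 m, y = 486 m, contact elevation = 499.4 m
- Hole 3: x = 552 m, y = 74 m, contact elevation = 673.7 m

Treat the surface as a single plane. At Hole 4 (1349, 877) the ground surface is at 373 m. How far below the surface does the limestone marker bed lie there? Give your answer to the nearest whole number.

Two edge vectors: Hole 1→Hole 2 = (695, -552, -195.8), Hole 1→Hole 3 = (260, -964, -21.5).
Normal n = (Hole 1→Hole 2) × (Hole 1→Hole 3) = (-176883.2, -35965.5, -526460).
So ∂z/∂x = −n_x/n_z = −0.33599 and ∂z/∂y = −n_y/n_z = −0.06832.
Intercept c from Hole 1: 695.2 + 98.11 + 70.91 = 864.22.
At (1349, 877): z_contact = −453.2 − 59.9 + 864.22 = 351.1 m.
Depth below ground = 373 − 351.1 = 22 m.

22 m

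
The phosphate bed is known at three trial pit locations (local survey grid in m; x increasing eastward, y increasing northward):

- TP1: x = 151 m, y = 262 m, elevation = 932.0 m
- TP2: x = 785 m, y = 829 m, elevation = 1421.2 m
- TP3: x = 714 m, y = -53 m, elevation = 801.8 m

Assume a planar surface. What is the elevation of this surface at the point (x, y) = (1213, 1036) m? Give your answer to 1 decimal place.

Two edge vectors: TP1→TP2 = (634, 567, 489.2), TP1→TP3 = (563, -315, -130.2).
Normal n = (TP1→TP2) × (TP1→TP3) = (80274.6, 357966.4, -518931).
So ∂z/∂x = −n_x/n_z = 0.154692 and ∂z/∂y = −n_y/n_z = 0.689815.
Intercept c from TP1: 932 − 23.36 − 180.73 = 727.91.
At (1213, 1036): z = 187.6 + 714.6 + 727.91 = 1630.2 m.

1630.2 m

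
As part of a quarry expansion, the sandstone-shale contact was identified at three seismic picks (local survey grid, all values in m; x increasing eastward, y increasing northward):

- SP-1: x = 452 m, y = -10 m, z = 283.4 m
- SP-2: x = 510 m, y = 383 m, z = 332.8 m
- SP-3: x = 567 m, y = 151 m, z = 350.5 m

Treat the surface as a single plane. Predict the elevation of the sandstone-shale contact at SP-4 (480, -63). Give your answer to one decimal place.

Two edge vectors: SP-1→SP-2 = (58, 393, 49.4), SP-1→SP-3 = (115, 161, 67.1).
Normal n = (SP-1→SP-2) × (SP-1→SP-3) = (18416.9, 1789.2, -35857).
So ∂z/∂x = −n_x/n_z = 0.51362 and ∂z/∂y = −n_y/n_z = 0.04990.
Intercept c from SP-1: 283.4 − 232.16 + 0.50 = 51.74.
At (480, -63): z = 246.5 − 3.1 + 51.74 = 295.1 m.

295.1 m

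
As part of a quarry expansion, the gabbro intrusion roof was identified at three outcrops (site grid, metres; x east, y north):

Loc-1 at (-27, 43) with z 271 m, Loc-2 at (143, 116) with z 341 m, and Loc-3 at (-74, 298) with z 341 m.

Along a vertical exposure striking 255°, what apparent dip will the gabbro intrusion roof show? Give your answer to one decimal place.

19.1°

Let the plane be z = a·x + b·y + c.
Loc-2−Loc-1: 170a + 73b = 70;  Loc-3−Loc-1: −47a + 255b = 70.
Solving gives a = 0.27233, b = 0.32470.
Unit vector along 255° is (sin 255°, cos 255°) = (-0.9659, -0.2588).
Slope in that direction = a·(-0.9659) + b·(-0.2588) = −0.34709.
Apparent dip = arctan|0.34709| = 19.1° (true dip is 23.0°, so apparent ≤ true as expected).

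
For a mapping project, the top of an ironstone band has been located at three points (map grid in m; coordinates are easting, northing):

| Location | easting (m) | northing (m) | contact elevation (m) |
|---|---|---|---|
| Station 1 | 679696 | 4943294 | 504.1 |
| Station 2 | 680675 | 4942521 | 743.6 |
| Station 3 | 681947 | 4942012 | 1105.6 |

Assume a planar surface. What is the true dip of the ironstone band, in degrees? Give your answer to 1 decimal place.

Two edge vectors: Station 1→Station 2 = (979, -773, 239.5), Station 1→Station 3 = (2251, -1282, 601.5).
Normal n = (Station 1→Station 2) × (Station 1→Station 3) = (-157920.5, -49754, 484945).
So ∂z/∂easting = −n_x/n_z = 0.32565 and ∂z/∂northing = −n_y/n_z = 0.10260.
Gradient magnitude |∇z| = √(a² + b²) = √(0.10605 + 0.01053) = 0.34143.
True dip = arctan(0.34143) = 18.9°, dipping toward WSW (azimuth ≈ 253°).

18.9°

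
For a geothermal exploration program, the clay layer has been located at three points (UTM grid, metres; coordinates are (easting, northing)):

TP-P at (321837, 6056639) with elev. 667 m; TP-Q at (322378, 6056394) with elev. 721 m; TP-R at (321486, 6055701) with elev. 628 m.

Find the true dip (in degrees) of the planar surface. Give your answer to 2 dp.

Two edge vectors: TP-P→TP-Q = (541, -245, 54), TP-P→TP-R = (-351, -938, -39).
Normal n = (TP-P→TP-Q) × (TP-P→TP-R) = (60207, 2145, -593453).
So ∂z/∂E = −n_x/n_z = 0.10145 and ∂z/∂N = −n_y/n_z = 0.00361.
Gradient magnitude |∇z| = √(a² + b²) = √(0.01029 + 0.00001) = 0.10152.
True dip = arctan(0.10152) = 5.80°, dipping toward W (azimuth ≈ 268°).

5.80°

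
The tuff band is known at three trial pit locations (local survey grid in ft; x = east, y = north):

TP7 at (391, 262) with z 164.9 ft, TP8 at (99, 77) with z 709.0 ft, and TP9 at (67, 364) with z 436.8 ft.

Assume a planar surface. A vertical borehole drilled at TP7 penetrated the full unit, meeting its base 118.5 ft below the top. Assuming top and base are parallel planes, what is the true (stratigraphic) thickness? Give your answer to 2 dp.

62.83 ft

Two edge vectors: TP7→TP8 = (-292, -185, 544.1), TP7→TP9 = (-324, 102, 271.9).
Normal n = (TP7→TP8) × (TP7→TP9) = (-105799.7, -96893.6, -89724).
So ∂z/∂x = −n_x/n_z = −1.17917 and ∂z/∂y = −n_y/n_z = −1.07991.
|∇z| = √(a²+b²) = 1.59895, so dip δ = arctan(1.59895) = 57.98°.
True thickness = vertical thickness × cos δ = 118.5 × cos 57.98° = 62.83 ft.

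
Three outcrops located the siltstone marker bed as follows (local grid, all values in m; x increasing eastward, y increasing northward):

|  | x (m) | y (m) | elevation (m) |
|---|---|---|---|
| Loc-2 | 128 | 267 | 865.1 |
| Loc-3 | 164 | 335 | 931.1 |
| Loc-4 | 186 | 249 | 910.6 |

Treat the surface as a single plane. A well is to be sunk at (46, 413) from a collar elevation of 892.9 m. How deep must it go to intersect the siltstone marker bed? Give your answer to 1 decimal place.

Let the plane be z = a·x + b·y + c.
Loc-3−Loc-2: 36a + 68b = 66;  Loc-4−Loc-2: 58a − 18b = 45.5.
Solving gives a = 0.93249, b = 0.47692.
Then c = 865.1 − a·128 − b·267 = 618.40.
At (46, 413): z_contact = 42.89 + 196.97 + 618.40 = 858.27 m.
Depth below ground = 892.9 − 858.27 = 34.6 m.

34.6 m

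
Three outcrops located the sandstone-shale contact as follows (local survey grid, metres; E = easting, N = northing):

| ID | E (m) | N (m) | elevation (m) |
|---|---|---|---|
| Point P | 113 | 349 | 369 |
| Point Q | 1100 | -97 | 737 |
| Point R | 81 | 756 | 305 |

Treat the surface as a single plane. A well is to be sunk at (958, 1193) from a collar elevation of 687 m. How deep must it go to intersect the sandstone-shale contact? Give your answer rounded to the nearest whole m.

Two edge vectors: Point P→Point Q = (987, -446, 368), Point P→Point R = (-32, 407, -64).
Normal n = (Point P→Point Q) × (Point P→Point R) = (-121232, 51392, 387437).
So ∂z/∂E = −n_x/n_z = 0.31291 and ∂z/∂N = −n_y/n_z = −0.13265.
Intercept c from Point P: 369 − 35.36 + 46.29 = 379.93.
At (958, 1193): z_contact = 299.8 − 158.2 + 379.93 = 521.5 m.
Depth below ground = 687 − 521.5 = 166 m.

166 m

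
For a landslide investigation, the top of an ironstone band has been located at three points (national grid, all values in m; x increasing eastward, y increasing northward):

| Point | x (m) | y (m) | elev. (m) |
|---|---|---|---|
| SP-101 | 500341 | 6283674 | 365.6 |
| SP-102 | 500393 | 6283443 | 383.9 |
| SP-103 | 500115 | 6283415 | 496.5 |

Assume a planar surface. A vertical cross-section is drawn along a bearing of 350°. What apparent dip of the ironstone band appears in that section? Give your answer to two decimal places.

Two edge vectors: SP-101→SP-102 = (52, -231, 18.3), SP-101→SP-103 = (-226, -259, 130.9).
Normal n = (SP-101→SP-102) × (SP-101→SP-103) = (-25498.2, -10942.6, -65674).
So ∂z/∂x = −n_x/n_z = −0.38825 and ∂z/∂y = −n_y/n_z = −0.16662.
Unit vector along 350° is (sin 350°, cos 350°) = (-0.1736, 0.9848).
Slope in that direction = a·(-0.1736) + b·(0.9848) = −0.09667.
Apparent dip = arctan|0.09667| = 5.52° (true dip is 22.9°, so apparent ≤ true as expected).

5.52°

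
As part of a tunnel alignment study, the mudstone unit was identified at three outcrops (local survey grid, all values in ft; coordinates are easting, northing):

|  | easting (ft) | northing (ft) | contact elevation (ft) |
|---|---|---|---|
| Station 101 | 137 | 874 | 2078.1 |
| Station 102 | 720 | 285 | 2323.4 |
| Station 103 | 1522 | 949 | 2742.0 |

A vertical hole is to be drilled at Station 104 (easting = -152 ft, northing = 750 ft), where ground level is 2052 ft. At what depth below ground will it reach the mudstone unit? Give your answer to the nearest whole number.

118 ft

Two edge vectors: Station 101→Station 102 = (583, -589, 245.3), Station 101→Station 103 = (1385, 75, 663.9).
Normal n = (Station 101→Station 102) × (Station 101→Station 103) = (-409434.6, -47313.2, 859490).
So ∂z/∂easting = −n_x/n_z = 0.47637 and ∂z/∂northing = −n_y/n_z = 0.05505.
Intercept c from Station 101: 2078.1 − 65.26 − 48.11 = 1964.73.
At (-152, 750): z_contact = −72.4 + 41.3 + 1964.73 = 1933.6 ft.
Depth below ground = 2052 − 1933.6 = 118 ft.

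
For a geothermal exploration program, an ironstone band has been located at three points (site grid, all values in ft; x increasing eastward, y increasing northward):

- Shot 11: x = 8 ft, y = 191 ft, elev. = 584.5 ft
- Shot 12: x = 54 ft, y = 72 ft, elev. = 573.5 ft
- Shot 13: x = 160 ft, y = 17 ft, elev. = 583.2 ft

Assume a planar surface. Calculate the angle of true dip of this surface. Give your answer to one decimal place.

13.3°

Let the plane be z = a·x + b·y + c.
Shot 12−Shot 11: 46a − 119b = −11;  Shot 13−Shot 11: 152a − 174b = −1.3.
Solving gives a = 0.17446, b = 0.15988.
Gradient magnitude |∇z| = √(a² + b²) = √(0.03044 + 0.02556) = 0.23664.
True dip = arctan(0.23664) = 13.3°, dipping toward SW (azimuth ≈ 227°).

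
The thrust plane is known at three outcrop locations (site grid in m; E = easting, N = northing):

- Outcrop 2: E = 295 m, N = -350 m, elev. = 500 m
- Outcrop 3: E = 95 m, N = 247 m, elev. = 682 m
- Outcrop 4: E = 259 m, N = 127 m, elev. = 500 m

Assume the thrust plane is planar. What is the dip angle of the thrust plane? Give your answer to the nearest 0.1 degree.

49.7°

Two edge vectors: Outcrop 2→Outcrop 3 = (-200, 597, 182), Outcrop 2→Outcrop 4 = (-36, 477, 0).
Normal n = (Outcrop 2→Outcrop 3) × (Outcrop 2→Outcrop 4) = (-86814, -6552, -73908).
So ∂z/∂E = −n_x/n_z = −1.17462 and ∂z/∂N = −n_y/n_z = −0.08865.
Gradient magnitude |∇z| = √(a² + b²) = √(1.37974 + 0.00786) = 1.17796.
True dip = arctan(1.17796) = 49.7°, dipping toward E (azimuth ≈ 086°).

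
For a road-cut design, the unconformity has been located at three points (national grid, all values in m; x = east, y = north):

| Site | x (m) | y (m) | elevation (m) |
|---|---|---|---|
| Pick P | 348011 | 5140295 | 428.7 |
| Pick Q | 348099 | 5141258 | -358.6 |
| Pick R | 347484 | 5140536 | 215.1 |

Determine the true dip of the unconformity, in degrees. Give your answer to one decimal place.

Let the plane be z = a·x + b·y + c.
Pick Q−Pick P: 88a + 963b = −787.3;  Pick R−Pick P: −527a + 241b = −213.6.
Solving gives a = 0.03018, b = −0.82031.
Gradient magnitude |∇z| = √(a² + b²) = √(0.00091 + 0.67290) = 0.82086.
True dip = arctan(0.82086) = 39.4°, dipping toward N (azimuth ≈ 358°).

39.4°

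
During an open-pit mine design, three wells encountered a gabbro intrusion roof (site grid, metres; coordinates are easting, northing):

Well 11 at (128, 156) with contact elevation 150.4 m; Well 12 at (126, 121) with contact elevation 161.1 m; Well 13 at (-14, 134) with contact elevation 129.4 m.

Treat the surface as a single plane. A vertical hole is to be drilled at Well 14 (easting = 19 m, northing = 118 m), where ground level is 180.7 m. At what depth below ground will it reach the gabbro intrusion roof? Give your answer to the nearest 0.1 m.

39.7 m

Let the plane be z = a·easting + b·northing + c.
Well 12−Well 11: −2a − 35b = 10.7;  Well 13−Well 11: −142a − 22b = −21.
Solving gives a = 0.19700, b = −0.31697.
Then c = 150.4 − a·128 − b·156 = 174.63.
At (19, 118): z_contact = 3.74 − 37.40 + 174.63 = 140.97 m.
Depth below ground = 180.7 − 140.97 = 39.7 m.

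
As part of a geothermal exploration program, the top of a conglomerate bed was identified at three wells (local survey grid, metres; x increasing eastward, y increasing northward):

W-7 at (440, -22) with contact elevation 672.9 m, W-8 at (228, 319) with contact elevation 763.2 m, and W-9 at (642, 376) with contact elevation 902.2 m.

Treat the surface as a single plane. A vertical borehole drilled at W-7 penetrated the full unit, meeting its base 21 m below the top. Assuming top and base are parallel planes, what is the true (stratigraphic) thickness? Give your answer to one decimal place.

Two edge vectors: W-7→W-8 = (-212, 341, 90.3), W-7→W-9 = (202, 398, 229.3).
Normal n = (W-7→W-8) × (W-7→W-9) = (42251.9, 66852.2, -153258).
So ∂z/∂x = −n_x/n_z = 0.27569 and ∂z/∂y = −n_y/n_z = 0.43621.
|∇z| = √(a²+b²) = 0.51603, so dip δ = arctan(0.51603) = 27.29°.
True thickness = vertical thickness × cos δ = 21 × cos 27.29° = 18.7 m.

18.7 m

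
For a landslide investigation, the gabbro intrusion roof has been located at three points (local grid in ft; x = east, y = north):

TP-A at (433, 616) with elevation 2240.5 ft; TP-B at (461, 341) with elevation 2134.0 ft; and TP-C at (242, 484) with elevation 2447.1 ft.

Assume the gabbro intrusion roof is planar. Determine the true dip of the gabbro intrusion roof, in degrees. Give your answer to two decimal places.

52.15°

Let the plane be z = a·x + b·y + c.
TP-B−TP-A: 28a − 275b = −106.5;  TP-C−TP-A: −191a − 132b = 206.6.
Solving gives a = −1.26061, b = 0.25892.
Gradient magnitude |∇z| = √(a² + b²) = √(1.58915 + 0.06704) = 1.28693.
True dip = arctan(1.28693) = 52.15°, dipping toward ESE (azimuth ≈ 102°).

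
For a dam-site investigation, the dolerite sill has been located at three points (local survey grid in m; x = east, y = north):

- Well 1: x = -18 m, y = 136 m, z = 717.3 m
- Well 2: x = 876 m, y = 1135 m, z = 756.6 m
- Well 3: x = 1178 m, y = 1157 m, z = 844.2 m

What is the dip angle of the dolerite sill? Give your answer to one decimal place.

Let the plane be z = a·x + b·y + c.
Well 2−Well 1: 894a + 999b = 39.3;  Well 3−Well 1: 1196a + 1021b = 126.9.
Solving gives a = 0.30723, b = −0.23560.
Gradient magnitude |∇z| = √(a² + b²) = √(0.09439 + 0.05551) = 0.38716.
True dip = arctan(0.38716) = 21.2°, dipping toward NW (azimuth ≈ 307°).

21.2°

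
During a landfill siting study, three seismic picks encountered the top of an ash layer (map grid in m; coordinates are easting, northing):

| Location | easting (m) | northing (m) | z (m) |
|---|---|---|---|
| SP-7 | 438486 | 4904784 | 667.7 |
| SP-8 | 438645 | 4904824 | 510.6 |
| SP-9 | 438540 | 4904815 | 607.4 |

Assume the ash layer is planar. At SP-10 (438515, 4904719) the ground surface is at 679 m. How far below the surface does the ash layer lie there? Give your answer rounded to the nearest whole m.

11 m

Let the plane be z = a·easting + b·northing + c.
SP-8−SP-7: 159a + 40b = −157.1;  SP-9−SP-7: 54a + 31b = −60.3.
Solving gives a = −0.88772120, b = −0.39880823.
Then c = 667.7 − a·438486 − b·4904784 = 2345989.26.
At (438515, 4904719): z_contact = −389279.1 − 1956042.3 + 2345989.26 = 667.9 m.
Depth below ground = 679 − 667.9 = 11 m.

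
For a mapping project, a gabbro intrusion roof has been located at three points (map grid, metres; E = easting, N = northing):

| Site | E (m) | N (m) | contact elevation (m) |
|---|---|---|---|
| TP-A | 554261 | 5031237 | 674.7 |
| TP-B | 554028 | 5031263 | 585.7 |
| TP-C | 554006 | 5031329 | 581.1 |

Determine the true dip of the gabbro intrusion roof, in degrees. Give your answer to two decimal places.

Let the plane be z = a·E + b·N + c.
TP-B−TP-A: −233a + 26b = −89;  TP-C−TP-A: −255a + 92b = −93.6.
Solving gives a = 0.38865, b = 0.05985.
Gradient magnitude |∇z| = √(a² + b²) = √(0.15105 + 0.00358) = 0.39324.
True dip = arctan(0.39324) = 21.47°, dipping toward W (azimuth ≈ 261°).

21.47°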